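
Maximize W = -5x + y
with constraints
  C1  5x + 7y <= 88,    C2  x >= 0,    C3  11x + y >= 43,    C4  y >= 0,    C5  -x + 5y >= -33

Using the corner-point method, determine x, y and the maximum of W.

Corner points and W = -5x + y:
  (71/24, 251/24) → W = -13/3
  (88/5, 0) → W = -88
  (43/11, 0) → W = -215/11

The optimum lies where 5x + 7y = 88 and 11x + y = 43.
Solving simultaneously gives x = 71/24, y = 251/24.

x = 71/24, y = 251/24, maximum W = -13/3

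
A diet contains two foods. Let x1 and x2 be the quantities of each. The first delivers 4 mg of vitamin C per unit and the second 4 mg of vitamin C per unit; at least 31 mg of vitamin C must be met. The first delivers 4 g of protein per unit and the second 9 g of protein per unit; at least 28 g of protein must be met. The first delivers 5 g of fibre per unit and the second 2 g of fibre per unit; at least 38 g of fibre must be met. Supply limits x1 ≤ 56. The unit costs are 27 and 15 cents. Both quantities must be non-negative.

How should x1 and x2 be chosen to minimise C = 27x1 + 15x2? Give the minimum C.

Feasible corners and C = 27x1 + 15x2:
  (0, 19) → C = 285
  (31/4, 0) → C = 837/4
  (56, 0) → C = 1512
  (15/2, 1/4) → C = 825/4
The feasible region is unbounded (it extends along (0, 1)), but C strictly increases along every unbounded feasible direction, so there is no improving ray and the minimum is attained at a vertex.

The binding constraints are 4x1 + 4x2 = 31 and 5x1 + 2x2 = 38.
Solving simultaneously gives x1 = 15/2, x2 = 1/4.

x1 = 15/2, x2 = 1/4, minimum C = 825/4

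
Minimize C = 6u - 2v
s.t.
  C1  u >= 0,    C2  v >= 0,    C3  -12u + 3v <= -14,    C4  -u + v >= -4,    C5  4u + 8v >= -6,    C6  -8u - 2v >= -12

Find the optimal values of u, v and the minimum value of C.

u = 4/3, v = 2/3, minimum C = 20/3

Corner points and C = 6u - 2v:
  (7/6, 0) → C = 7
  (3/2, 0) → C = 9
  (4/3, 2/3) → C = 20/3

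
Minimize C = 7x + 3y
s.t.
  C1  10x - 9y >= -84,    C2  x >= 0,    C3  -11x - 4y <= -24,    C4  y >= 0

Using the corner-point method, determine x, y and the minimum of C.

Vertices and C = 7x + 3y:
  (0, 28/3) → C = 28
  (0, 6) → C = 18
  (24/11, 0) → C = 168/11
The feasible region is unbounded (it extends along (9, 10), (1, 0)), but C strictly increases along every unbounded feasible direction, so there is no improving ray and the minimum is attained at a vertex.

x = 24/11, y = 0, minimum C = 168/11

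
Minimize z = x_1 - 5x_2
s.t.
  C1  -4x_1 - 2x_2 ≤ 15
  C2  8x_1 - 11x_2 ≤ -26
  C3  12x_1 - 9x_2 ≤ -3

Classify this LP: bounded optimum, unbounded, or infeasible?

From the feasible point (-217/60, -4/15), moving in the direction (-2, 4) keeps every constraint satisfied while z decreases without bound.

unbounded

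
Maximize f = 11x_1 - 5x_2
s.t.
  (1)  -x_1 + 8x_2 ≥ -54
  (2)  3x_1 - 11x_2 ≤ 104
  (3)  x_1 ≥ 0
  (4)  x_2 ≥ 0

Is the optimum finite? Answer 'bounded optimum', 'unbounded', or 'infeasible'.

unbounded

From the feasible point (104/3, 0), moving in the direction (11, 3) keeps every constraint satisfied while f increases without bound.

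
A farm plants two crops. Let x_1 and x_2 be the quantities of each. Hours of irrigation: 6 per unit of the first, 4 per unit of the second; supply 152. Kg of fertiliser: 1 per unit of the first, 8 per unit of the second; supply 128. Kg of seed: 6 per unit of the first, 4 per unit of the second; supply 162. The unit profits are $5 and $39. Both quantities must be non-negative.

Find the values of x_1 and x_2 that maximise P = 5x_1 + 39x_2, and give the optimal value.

x_1 = 16, x_2 = 14, maximum P = 626

Extreme points and P = 5x_1 + 39x_2:
  (0, 0) → P = 0
  (0, 16) → P = 624
  (76/3, 0) → P = 380/3
  (16, 14) → P = 626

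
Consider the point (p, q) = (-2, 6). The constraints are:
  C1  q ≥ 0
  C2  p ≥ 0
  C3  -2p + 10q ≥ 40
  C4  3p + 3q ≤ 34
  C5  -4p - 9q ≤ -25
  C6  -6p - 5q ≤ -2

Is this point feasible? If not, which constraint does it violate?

not feasible — violates C2

Constraint C2: p = -2, which is not ≥ 0. All other constraints are satisfied.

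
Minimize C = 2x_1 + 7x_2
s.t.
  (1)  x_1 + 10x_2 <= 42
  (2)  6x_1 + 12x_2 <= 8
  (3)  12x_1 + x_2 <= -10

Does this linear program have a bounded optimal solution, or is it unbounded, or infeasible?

unbounded

From the feasible point (-53/6, 61/12), moving in the direction (-10, 1) keeps every constraint satisfied while C decreases without bound.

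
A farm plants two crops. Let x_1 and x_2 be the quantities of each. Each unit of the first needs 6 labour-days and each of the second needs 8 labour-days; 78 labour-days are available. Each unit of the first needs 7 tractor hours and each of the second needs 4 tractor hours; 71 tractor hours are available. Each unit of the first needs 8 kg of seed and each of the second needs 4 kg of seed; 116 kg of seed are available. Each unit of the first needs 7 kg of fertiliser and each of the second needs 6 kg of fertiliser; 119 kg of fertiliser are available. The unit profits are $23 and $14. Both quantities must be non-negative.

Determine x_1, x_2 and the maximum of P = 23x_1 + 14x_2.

Feasible corners and P = 23x_1 + 14x_2:
  (0, 0) → P = 0
  (0, 39/4) → P = 273/2
  (71/7, 0) → P = 1633/7
  (8, 15/4) → P = 473/2

x_1 = 8, x_2 = 15/4, maximum P = 473/2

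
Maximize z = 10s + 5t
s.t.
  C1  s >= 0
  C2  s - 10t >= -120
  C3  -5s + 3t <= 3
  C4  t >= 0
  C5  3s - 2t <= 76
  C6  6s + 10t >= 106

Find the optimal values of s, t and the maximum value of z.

s = 250/7, t = 109/7, maximum z = 435

Vertices and z = 10s + 5t:
  (330/47, 597/47) → z = 6285/47
  (250/7, 109/7) → z = 435
  (72/17, 137/17) → z = 1405/17
  (76/3, 0) → z = 760/3
  (53/3, 0) → z = 530/3

The binding constraints are s - 10t = -120 and 3s - 2t = 76.
Solving simultaneously gives s = 250/7, t = 109/7.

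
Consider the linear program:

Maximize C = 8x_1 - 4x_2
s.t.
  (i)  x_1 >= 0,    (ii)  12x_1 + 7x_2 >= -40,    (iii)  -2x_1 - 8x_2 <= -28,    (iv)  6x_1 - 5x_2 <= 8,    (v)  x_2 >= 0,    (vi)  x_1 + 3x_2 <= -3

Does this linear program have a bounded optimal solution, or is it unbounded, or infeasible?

The boundaries x_1 = 0 and -2x_1 - 8x_2 = -28 meet at (0, 7/2), but that point violates x_1 + 3x_2 ≤ -3. Every candidate vertex is excluded by some other constraint, so the feasible region is empty.

infeasible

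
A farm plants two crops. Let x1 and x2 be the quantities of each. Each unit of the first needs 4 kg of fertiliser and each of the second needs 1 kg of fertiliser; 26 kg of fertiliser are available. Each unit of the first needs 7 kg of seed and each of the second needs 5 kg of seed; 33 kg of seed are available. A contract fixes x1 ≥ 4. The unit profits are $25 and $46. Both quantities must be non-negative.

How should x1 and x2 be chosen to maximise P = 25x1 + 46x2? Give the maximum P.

x1 = 4, x2 = 1, maximum P = 146

Feasible corners and P = 25x1 + 46x2:
  (33/7, 0) → P = 825/7
  (4, 0) → P = 100
  (4, 1) → P = 146

The binding constraints are 7x1 + 5x2 = 33 and x1 = 4.
Solving simultaneously gives x1 = 4, x2 = 1.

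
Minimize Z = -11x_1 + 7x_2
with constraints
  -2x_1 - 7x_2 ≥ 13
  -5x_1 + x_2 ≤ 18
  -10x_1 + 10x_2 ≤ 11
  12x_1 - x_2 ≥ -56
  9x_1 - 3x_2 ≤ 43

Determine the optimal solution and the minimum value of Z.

x_1 = -211/27, x_2 = -340/9, minimum Z = -4819/27

Vertices and Z = -11x_1 + 7x_2:
  (-23/10, -6/5) → Z = 169/10
  (262/69, -203/69) → Z = -4303/69
  (-169/40, -25/8) → Z = 123/5
  (-38/7, -64/7) → Z = -30/7
  (-211/27, -340/9) → Z = -4819/27

At the optimal vertex, 12x_1 - x_2 = -56 and 9x_1 - 3x_2 = 43.
Solving simultaneously gives x_1 = -211/27, x_2 = -340/9.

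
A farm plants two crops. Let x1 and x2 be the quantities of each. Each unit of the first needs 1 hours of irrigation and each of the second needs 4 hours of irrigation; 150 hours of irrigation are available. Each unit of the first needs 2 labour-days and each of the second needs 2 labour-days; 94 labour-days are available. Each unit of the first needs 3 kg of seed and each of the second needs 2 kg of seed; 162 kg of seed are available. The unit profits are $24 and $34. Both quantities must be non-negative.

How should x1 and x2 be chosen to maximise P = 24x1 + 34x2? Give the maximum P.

Feasible corners and P = 24x1 + 34x2:
  (0, 0) → P = 0
  (0, 75/2) → P = 1275
  (47, 0) → P = 1128
  (38/3, 103/3) → P = 4414/3

x1 = 38/3, x2 = 103/3, maximum P = 4414/3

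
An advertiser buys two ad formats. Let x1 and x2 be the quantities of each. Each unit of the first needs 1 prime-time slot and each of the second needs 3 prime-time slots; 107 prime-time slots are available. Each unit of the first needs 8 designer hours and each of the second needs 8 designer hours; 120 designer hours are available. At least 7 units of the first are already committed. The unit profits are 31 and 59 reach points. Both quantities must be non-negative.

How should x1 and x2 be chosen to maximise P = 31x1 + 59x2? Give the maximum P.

The optimum lies where 8x1 + 8x2 = 120 and x1 = 7.
Solving simultaneously gives x1 = 7, x2 = 8.

x1 = 7, x2 = 8, maximum P = 689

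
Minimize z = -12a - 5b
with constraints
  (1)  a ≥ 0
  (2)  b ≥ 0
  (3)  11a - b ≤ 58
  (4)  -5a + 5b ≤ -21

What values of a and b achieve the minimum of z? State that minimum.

Extreme points and z = -12a - 5b:
  (58/11, 0) → z = -696/11
  (21/5, 0) → z = -252/5
  (269/50, 59/50) → z = -3523/50

The binding constraints are 11a - b = 58 and -5a + 5b = -21.
Solving simultaneously gives a = 269/50, b = 59/50.

a = 269/50, b = 59/50, minimum z = -3523/50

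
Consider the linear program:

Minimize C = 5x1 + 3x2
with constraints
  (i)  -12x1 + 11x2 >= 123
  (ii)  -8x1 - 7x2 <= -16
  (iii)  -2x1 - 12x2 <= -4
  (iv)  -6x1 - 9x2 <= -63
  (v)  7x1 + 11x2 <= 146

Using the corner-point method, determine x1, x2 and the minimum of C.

x1 = -282/13, x2 = 352/13, minimum C = -354/13

Feasible corners and C = 5x1 + 3x2:
  (-69/29, 249/29) → C = 402/29
  (23/19, 2613/209) → C = 9104/209
  (-99/10, 68/5) → C = -87/10
  (-282/13, 352/13) → C = -354/13

At the optimal vertex, -8x1 - 7x2 = -16 and 7x1 + 11x2 = 146.
Solving simultaneously gives x1 = -282/13, x2 = 352/13.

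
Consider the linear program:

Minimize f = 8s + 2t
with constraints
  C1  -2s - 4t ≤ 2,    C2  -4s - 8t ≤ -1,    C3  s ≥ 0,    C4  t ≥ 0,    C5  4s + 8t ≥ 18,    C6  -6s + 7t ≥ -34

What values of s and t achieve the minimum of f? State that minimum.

s = 0, t = 9/4, minimum f = 9/2

Feasible corners and f = 8s + 2t:
  (0, 9/4) → f = 9/2
  (9/2, 0) → f = 36
  (17/3, 0) → f = 136/3
The feasible region is unbounded (it extends along (0, 1), (7, 6)), but f strictly increases along every unbounded feasible direction, so there is no improving ray and the minimum is attained at a vertex.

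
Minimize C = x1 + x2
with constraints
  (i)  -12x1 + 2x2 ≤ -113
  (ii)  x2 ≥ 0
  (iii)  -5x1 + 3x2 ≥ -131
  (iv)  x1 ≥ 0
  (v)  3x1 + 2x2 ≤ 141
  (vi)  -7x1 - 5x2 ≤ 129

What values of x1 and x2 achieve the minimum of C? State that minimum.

Corner points and C = x1 + x2:
  (113/12, 0) → C = 113/12
  (254/15, 451/10) → C = 1861/30
  (131/5, 0) → C = 131/5
  (685/19, 312/19) → C = 997/19

At the optimal vertex, -12x1 + 2x2 = -113 and x2 = 0.
Solving simultaneously gives x1 = 113/12, x2 = 0.

x1 = 113/12, x2 = 0, minimum C = 113/12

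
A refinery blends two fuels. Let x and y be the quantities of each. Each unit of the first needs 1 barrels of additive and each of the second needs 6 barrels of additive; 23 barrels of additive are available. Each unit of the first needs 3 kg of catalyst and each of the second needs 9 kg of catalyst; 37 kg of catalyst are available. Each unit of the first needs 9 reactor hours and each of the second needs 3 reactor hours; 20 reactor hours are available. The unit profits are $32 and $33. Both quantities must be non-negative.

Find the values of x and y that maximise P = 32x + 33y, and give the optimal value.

Corner points and P = 32x + 33y:
  (0, 0) → P = 0
  (0, 23/6) → P = 253/2
  (20/9, 0) → P = 640/9
  (1, 11/3) → P = 153

x = 1, y = 11/3, maximum P = 153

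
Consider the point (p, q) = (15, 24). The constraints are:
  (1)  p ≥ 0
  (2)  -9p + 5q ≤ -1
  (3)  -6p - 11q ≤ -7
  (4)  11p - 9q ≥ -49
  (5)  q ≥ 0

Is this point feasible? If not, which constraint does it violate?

Constraint (4): 11p - 9q = -51, which is not ≥ -49. All other constraints are satisfied.

not feasible — violates (4)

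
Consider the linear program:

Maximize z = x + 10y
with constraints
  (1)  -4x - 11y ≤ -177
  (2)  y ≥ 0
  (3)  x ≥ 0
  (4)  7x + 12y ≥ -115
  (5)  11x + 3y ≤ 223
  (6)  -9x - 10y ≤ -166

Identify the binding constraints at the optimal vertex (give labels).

(3) and (5)

Corner points and z = x + 10y:
  (1922/109, 1055/109) → z = 12472/109
  (56/59, 929/59) → z = 9346/59
  (0, 223/3) → z = 2230/3
  (0, 83/5) → z = 166

The maximum is at (0, 223/3). Substituting into each constraint, equality holds for (3) and (5); the remaining constraints have slack.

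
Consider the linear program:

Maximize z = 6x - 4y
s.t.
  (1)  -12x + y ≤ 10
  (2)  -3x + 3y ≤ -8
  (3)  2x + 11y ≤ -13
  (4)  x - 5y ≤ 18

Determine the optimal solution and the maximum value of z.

x = 19/3, y = -7/3, maximum z = 142/3

Corner points and z = 6x - 4y:
  (-38/33, -42/11) → z = 92/11
  (-68/59, -226/59) → z = 496/59
  (49/39, -55/39) → z = 514/39
  (19/3, -7/3) → z = 142/3

The optimum lies where 2x + 11y = -13 and x - 5y = 18.
Solving simultaneously gives x = 19/3, y = -7/3.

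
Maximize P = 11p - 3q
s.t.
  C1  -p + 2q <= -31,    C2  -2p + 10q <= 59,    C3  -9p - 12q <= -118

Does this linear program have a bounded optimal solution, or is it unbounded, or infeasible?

unbounded

From the feasible point (214/3, 121/6), moving in the direction (10, 2) keeps every constraint satisfied while P increases without bound.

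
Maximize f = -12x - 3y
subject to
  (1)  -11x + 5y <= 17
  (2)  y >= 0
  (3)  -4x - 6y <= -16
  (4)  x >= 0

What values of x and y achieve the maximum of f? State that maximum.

x = 0, y = 8/3, maximum f = -8

Vertices and f = -12x - 3y:
  (0, 17/5) → f = -51/5
  (4, 0) → f = -48
  (0, 8/3) → f = -8
The feasible region is unbounded (it extends along (5, 11), (1, 0)), but f strictly decreases along every unbounded feasible direction, so there is no improving ray and the maximum is attained at a vertex.

The binding constraints are -4x - 6y = -16 and x = 0.
Solving simultaneously gives x = 0, y = 8/3.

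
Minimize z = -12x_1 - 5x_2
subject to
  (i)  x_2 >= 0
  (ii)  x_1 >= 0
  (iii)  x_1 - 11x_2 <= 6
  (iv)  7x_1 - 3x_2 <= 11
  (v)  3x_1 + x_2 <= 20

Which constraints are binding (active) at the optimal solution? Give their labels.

Corner points and z = -12x_1 - 5x_2:
  (0, 0) → z = 0
  (11/7, 0) → z = -132/7
  (0, 20) → z = -100
  (71/16, 107/16) → z = -1387/16

The minimum is at (0, 20). Substituting into each constraint, equality holds for (ii) and (v); the remaining constraints have slack.

(ii) and (v)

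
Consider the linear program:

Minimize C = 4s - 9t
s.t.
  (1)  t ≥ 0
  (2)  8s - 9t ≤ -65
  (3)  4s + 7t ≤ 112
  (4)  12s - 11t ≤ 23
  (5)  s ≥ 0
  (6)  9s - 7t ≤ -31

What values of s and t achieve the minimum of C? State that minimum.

s = 0, t = 16, minimum C = -144

At the optimal vertex, 4s + 7t = 112 and s = 0.
Solving simultaneously gives s = 0, t = 16.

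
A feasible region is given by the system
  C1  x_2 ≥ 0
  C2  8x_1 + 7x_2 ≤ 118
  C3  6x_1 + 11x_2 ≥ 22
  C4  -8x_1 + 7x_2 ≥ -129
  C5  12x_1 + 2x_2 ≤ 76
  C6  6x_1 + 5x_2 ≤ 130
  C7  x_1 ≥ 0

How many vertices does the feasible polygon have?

5

The feasible vertices (each the meet of two boundaries and inside every other half-plane) are:
  (11/3, 0)
  (19/3, 0)
  (74/17, 202/17)
  (0, 118/7)
  (0, 2)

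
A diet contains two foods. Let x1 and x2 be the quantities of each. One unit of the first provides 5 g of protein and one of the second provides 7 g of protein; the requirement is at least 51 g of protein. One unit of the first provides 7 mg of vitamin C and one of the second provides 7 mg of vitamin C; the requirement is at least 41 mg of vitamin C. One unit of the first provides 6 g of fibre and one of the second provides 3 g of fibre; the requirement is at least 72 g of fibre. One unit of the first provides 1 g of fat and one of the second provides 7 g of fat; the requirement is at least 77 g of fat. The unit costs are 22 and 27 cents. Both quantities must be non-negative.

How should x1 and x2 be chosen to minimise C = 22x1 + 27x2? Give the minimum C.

The feasible region is unbounded (it extends along (0, 1), (1, 0)), but C strictly increases along every unbounded feasible direction, so there is no improving ray and the minimum is attained at a vertex.

At the optimal vertex, 6x1 + 3x2 = 72 and x1 + 7x2 = 77.
Solving simultaneously gives x1 = 7, x2 = 10.

x1 = 7, x2 = 10, minimum C = 424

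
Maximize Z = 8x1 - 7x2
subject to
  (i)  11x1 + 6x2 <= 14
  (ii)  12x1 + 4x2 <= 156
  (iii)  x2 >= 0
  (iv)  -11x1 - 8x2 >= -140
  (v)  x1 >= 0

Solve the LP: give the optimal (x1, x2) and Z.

The binding constraints are 11x1 + 6x2 = 14 and x2 = 0.
Solving simultaneously gives x1 = 14/11, x2 = 0.

x1 = 14/11, x2 = 0, maximum Z = 112/11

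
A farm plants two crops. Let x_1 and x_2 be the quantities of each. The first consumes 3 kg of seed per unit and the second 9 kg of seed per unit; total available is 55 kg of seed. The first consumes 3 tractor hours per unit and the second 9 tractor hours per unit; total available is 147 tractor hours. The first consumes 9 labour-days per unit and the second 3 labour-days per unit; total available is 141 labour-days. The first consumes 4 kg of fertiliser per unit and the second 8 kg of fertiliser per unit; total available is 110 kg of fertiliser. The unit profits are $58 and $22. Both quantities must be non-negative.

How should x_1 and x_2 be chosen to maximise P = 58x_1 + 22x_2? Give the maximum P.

Corner points and P = 58x_1 + 22x_2:
  (0, 0) → P = 0
  (0, 55/9) → P = 1210/9
  (47/3, 0) → P = 2726/3
  (46/3, 1) → P = 2734/3

x_1 = 46/3, x_2 = 1, maximum P = 2734/3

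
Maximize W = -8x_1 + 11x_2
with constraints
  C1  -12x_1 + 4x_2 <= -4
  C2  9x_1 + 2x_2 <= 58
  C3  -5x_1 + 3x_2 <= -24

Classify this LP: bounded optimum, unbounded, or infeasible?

bounded optimum

Corner points and W = -8x_1 + 11x_2:
  (-21/4, -67/4) → W = -569/4
  (6, 2) → W = -26
The feasible region has finitely many vertices and no improving ray; the maximum is -26 at (6, 2).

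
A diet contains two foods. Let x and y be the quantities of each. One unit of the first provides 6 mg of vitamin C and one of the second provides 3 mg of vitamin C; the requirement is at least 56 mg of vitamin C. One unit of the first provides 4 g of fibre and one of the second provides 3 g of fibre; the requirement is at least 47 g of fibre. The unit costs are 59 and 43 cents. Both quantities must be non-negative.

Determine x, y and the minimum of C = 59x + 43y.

x = 9/2, y = 29/3, minimum C = 4087/6

The feasible region is unbounded (it extends along (0, 1), (1, 0)), but C strictly increases along every unbounded feasible direction, so there is no improving ray and the minimum is attained at a vertex.

At the optimal vertex, 6x + 3y = 56 and 4x + 3y = 47.
Solving simultaneously gives x = 9/2, y = 29/3.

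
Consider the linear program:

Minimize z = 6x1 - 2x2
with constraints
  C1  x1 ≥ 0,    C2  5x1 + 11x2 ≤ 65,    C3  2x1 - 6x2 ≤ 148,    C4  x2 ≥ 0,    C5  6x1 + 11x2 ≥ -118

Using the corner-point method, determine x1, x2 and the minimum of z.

Extreme points and z = 6x1 - 2x2:
  (0, 65/11) → z = -130/11
  (0, 0) → z = 0
  (13, 0) → z = 78

At the optimal vertex, x1 = 0 and 5x1 + 11x2 = 65.
Solving simultaneously gives x1 = 0, x2 = 65/11.

x1 = 0, x2 = 65/11, minimum z = -130/11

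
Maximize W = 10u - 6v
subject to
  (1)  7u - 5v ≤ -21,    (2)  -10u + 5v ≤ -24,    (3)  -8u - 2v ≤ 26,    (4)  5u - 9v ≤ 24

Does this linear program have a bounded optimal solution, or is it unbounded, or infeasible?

unbounded

From the feasible point (15, 126/5), moving in the direction (5, 7) keeps every constraint satisfied while W increases without bound.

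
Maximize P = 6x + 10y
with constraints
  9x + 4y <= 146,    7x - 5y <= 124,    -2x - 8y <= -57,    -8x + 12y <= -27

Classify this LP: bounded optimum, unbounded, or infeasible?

Corner points and P = 6x + 10y:
  (235/16, 221/64) → P = 3925/32
  (93/7, 185/28) → P = 2041/14
  (225/22, 201/44) → P = 2355/22
The feasible region has finitely many vertices and no improving ray; the maximum is 2041/14 at (93/7, 185/28).

bounded optimum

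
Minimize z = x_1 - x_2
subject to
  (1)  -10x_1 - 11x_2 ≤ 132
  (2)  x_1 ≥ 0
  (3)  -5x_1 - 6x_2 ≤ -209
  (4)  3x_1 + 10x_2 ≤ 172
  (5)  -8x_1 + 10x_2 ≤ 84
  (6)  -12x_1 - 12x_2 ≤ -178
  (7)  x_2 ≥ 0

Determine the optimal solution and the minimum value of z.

x_1 = 529/16, x_2 = 233/32, minimum z = 825/32

Feasible corners and z = x_1 - x_2:
  (529/16, 233/32) → z = 825/32
  (209/5, 0) → z = 209/5
  (172/3, 0) → z = 172/3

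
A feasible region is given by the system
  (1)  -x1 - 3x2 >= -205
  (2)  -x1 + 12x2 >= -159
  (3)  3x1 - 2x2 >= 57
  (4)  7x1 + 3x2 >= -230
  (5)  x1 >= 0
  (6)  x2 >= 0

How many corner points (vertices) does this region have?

Intersecting each pair of boundary lines and keeping only the points that satisfy every inequality leaves:
  (979/5, 46/15)
  (581/11, 558/11)
  (159, 0)
  (19, 0)

4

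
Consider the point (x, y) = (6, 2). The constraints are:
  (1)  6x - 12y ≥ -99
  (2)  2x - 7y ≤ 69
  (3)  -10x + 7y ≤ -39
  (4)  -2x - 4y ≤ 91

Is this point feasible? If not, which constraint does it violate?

feasible

(1): 12 ≥ -99 ✓
(2): -2 ≤ 69 ✓
(3): -46 ≤ -39 ✓
(4): -20 ≤ 91 ✓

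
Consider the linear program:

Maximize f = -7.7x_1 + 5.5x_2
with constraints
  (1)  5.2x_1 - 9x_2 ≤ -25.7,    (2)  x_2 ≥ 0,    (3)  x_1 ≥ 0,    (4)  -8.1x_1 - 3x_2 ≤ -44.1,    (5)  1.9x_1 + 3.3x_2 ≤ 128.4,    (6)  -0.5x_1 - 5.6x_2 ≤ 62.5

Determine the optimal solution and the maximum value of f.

The optimum lies where x_1 = 0 and 1.9x_1 + 3.3x_2 = 128.4.
Solving simultaneously gives x_1 = 0, x_2 = 428/11.

x_1 = 0, x_2 = 428/11, maximum f = 214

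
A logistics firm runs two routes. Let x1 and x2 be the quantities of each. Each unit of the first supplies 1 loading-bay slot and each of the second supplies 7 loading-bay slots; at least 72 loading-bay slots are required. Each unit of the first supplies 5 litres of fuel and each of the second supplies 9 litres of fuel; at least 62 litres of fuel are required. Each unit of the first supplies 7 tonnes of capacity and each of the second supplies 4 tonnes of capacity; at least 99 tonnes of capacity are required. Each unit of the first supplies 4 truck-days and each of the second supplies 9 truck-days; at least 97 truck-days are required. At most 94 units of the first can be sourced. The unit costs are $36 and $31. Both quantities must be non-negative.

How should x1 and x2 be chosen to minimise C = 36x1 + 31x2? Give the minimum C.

Vertices and C = 36x1 + 31x2:
  (0, 99/4) → C = 3069/4
  (72, 0) → C = 2592
  (94, 0) → C = 3384
  (9, 9) → C = 603
The feasible region is unbounded (it extends along (0, 1)), but C strictly increases along every unbounded feasible direction, so there is no improving ray and the minimum is attained at a vertex.

The binding constraints are x1 + 7x2 = 72 and 7x1 + 4x2 = 99.
Solving simultaneously gives x1 = 9, x2 = 9.

x1 = 9, x2 = 9, minimum C = 603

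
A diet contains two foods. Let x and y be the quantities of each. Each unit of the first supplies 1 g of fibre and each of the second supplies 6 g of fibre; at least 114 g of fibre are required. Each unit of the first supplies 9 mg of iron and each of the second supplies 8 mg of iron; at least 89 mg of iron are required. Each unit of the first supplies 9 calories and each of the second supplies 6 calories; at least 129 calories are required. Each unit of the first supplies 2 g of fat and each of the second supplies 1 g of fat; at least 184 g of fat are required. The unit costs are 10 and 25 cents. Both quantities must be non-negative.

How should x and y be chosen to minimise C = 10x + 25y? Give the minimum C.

x = 90, y = 4, minimum C = 1000

Corner points and C = 10x + 25y:
  (0, 184) → C = 4600
  (114, 0) → C = 1140
  (90, 4) → C = 1000
The feasible region is unbounded (it extends along (0, 1), (1, 0)), but C strictly increases along every unbounded feasible direction, so there is no improving ray and the minimum is attained at a vertex.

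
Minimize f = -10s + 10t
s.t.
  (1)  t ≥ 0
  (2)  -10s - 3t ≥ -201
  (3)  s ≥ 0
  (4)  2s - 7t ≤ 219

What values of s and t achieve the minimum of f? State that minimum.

Extreme points and f = -10s + 10t:
  (201/10, 0) → f = -201
  (0, 0) → f = 0
  (0, 67) → f = 670

The optimum lies where t = 0 and -10s - 3t = -201.
Solving simultaneously gives s = 201/10, t = 0.

s = 201/10, t = 0, minimum f = -201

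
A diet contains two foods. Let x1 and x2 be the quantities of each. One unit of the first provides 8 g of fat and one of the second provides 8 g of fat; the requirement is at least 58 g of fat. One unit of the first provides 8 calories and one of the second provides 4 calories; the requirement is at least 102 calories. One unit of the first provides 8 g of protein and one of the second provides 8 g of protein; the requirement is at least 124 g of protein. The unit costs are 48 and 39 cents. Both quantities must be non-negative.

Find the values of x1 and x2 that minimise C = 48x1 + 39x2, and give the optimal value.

x1 = 10, x2 = 11/2, minimum C = 1389/2

The feasible region is unbounded (it extends along (0, 1), (1, 0)), but C strictly increases along every unbounded feasible direction, so there is no improving ray and the minimum is attained at a vertex.

The optimum lies where 8x1 + 4x2 = 102 and 8x1 + 8x2 = 124.
Solving simultaneously gives x1 = 10, x2 = 11/2.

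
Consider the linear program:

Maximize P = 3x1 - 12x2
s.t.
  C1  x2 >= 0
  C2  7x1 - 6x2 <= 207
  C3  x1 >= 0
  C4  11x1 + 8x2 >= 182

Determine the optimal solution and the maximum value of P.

x1 = 207/7, x2 = 0, maximum P = 621/7

The feasible region is unbounded (it extends along (0, 1), (6, 7)), but P strictly decreases along every unbounded feasible direction, so there is no improving ray and the maximum is attained at a vertex.

The binding constraints are x2 = 0 and 7x1 - 6x2 = 207.
Solving simultaneously gives x1 = 207/7, x2 = 0.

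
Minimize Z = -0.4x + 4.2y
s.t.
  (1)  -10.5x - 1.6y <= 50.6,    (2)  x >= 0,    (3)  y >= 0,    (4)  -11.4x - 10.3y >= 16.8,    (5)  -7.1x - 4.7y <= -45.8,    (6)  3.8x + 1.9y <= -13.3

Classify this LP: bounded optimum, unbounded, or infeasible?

The boundaries -7.1x - 4.7y = -45.8 and 3.8x + 1.9y = -13.3 meet at (-787/23, 1413/23), but that point violates -10.5x - 1.6y ≤ 50.6. Every candidate vertex is excluded by some other constraint, so the feasible region is empty.

infeasible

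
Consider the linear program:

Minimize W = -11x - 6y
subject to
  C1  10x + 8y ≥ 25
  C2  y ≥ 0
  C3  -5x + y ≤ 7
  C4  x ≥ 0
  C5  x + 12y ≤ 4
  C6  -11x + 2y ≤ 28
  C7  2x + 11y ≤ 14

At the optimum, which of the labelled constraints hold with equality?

Extreme points and W = -11x - 6y:
  (5/2, 0) → W = -55/2
  (67/28, 15/112) → W = -217/8
  (4, 0) → W = -44

The minimum is at (4, 0). Substituting into each constraint, equality holds for C2 and C5; the remaining constraints have slack.

C2 and C5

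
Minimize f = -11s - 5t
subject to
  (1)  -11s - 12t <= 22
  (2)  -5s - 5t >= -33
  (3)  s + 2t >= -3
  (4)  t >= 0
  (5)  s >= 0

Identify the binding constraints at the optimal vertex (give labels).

Vertices and f = -11s - 5t:
  (33/5, 0) → f = -363/5
  (0, 33/5) → f = -33
  (0, 0) → f = 0

The minimum is at (33/5, 0). Substituting into each constraint, equality holds for (2) and (4); the remaining constraints have slack.

(2) and (4)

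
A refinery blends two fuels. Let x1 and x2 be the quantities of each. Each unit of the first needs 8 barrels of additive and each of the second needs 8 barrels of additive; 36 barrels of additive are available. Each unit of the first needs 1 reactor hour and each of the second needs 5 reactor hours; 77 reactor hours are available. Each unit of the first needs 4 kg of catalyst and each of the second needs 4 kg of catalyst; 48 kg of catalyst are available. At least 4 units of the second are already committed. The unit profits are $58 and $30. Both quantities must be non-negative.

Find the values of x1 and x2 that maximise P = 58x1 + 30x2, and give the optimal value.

Vertices and P = 58x1 + 30x2:
  (0, 9/2) → P = 135
  (0, 4) → P = 120
  (1/2, 4) → P = 149

x1 = 1/2, x2 = 4, maximum P = 149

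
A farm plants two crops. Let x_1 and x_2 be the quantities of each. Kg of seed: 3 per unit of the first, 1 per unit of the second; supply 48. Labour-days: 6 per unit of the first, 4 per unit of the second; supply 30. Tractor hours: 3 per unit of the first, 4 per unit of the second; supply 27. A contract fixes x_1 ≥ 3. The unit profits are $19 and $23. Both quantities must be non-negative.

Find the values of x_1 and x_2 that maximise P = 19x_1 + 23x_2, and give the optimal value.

Feasible corners and P = 19x_1 + 23x_2:
  (5, 0) → P = 95
  (3, 0) → P = 57
  (3, 3) → P = 126

The binding constraints are 6x_1 + 4x_2 = 30 and x_1 = 3.
Solving simultaneously gives x_1 = 3, x_2 = 3.

x_1 = 3, x_2 = 3, maximum P = 126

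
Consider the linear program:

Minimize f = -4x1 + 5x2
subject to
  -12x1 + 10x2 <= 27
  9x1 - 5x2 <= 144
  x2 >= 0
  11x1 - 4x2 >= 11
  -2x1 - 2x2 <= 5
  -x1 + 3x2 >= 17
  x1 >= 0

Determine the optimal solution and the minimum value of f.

x1 = 47/2, x2 = 27/2, minimum f = -53/2

Extreme points and f = -4x1 + 5x2:
  (105/2, 657/10) → f = 237/2
  (109/31, 429/62) → f = 1273/62
  (47/2, 27/2) → f = -53/2
  (101/29, 198/29) → f = 586/29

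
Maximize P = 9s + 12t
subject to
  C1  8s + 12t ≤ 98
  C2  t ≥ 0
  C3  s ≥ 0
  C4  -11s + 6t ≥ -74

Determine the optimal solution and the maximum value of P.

s = 41/5, t = 27/10, maximum P = 531/5

Vertices and P = 9s + 12t:
  (0, 49/6) → P = 98
  (41/5, 27/10) → P = 531/5
  (0, 0) → P = 0
  (74/11, 0) → P = 666/11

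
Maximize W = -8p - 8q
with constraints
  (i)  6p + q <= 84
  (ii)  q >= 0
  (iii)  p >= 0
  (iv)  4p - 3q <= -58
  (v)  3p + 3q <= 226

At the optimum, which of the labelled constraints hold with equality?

(iii) and (iv)

Extreme points and W = -8p - 8q:
  (97/11, 342/11) → W = -3512/11
  (26/15, 368/5) → W = -1808/3
  (0, 58/3) → W = -464/3
  (0, 226/3) → W = -1808/3

The maximum is at (0, 58/3). Substituting into each constraint, equality holds for (iii) and (iv); the remaining constraints have slack.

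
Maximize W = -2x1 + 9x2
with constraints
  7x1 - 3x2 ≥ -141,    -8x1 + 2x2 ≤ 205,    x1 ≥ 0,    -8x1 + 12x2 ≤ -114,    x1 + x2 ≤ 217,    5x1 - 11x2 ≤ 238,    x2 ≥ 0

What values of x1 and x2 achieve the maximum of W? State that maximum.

x1 = 1359/10, x2 = 811/10, maximum W = 4581/10

Vertices and W = -2x1 + 9x2:
  (1359/10, 811/10) → W = 4581/10
  (57/4, 0) → W = -57/2
  (2625/16, 847/16) → W = 2373/16
  (238/5, 0) → W = -476/5

At the optimal vertex, -8x1 + 12x2 = -114 and x1 + x2 = 217.
Solving simultaneously gives x1 = 1359/10, x2 = 811/10.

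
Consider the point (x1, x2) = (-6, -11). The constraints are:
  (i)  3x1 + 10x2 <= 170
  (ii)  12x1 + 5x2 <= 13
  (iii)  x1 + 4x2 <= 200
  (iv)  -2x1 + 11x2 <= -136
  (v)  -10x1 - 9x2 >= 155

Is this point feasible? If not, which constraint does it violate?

not feasible — violates (iv)

Constraint (iv): -2x1 + 11x2 = -109, which is not ≤ -136. All other constraints are satisfied.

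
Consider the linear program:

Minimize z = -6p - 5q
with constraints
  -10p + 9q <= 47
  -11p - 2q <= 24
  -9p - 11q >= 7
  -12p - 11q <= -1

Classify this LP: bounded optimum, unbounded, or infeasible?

unbounded

From the feasible point (8/3, -31/11), moving in the direction (11, -9) keeps every constraint satisfied while z decreases without bound.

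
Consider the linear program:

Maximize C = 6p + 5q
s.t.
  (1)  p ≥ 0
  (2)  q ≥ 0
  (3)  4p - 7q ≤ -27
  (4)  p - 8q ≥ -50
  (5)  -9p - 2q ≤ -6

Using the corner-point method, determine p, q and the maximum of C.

p = 134/25, q = 173/25, maximum C = 1669/25

Corner points and C = 6p + 5q:
  (0, 27/7) → C = 135/7
  (0, 25/4) → C = 125/4
  (134/25, 173/25) → C = 1669/25

At the optimal vertex, 4p - 7q = -27 and p - 8q = -50.
Solving simultaneously gives p = 134/25, q = 173/25.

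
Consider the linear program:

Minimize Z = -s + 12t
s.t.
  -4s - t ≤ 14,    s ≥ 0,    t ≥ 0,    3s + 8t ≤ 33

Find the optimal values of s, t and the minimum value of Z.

s = 11, t = 0, minimum Z = -11

Vertices and Z = -s + 12t:
  (0, 0) → Z = 0
  (0, 33/8) → Z = 99/2
  (11, 0) → Z = -11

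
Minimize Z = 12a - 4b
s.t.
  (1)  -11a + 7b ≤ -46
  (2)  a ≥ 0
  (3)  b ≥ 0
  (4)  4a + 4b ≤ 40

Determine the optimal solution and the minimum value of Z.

a = 46/11, b = 0, minimum Z = 552/11

Vertices and Z = 12a - 4b:
  (46/11, 0) → Z = 552/11
  (58/9, 32/9) → Z = 568/9
  (10, 0) → Z = 120

At the optimal vertex, -11a + 7b = -46 and b = 0.
Solving simultaneously gives a = 46/11, b = 0.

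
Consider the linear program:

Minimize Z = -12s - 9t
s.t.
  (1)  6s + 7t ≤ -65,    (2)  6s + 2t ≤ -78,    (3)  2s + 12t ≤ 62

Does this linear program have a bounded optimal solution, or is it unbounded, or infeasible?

Vertices and Z = -12s - 9t:
  (-208/15, 13/5) → Z = 143
  (-607/29, 251/29) → Z = 5025/29
The feasible region has finitely many vertices and no improving ray; the minimum is 143 at (-208/15, 13/5).

bounded optimum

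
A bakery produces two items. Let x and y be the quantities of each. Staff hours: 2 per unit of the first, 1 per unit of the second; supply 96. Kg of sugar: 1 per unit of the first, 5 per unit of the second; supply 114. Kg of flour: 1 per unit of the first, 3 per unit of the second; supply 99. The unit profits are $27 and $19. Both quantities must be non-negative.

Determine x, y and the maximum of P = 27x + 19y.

x = 122/3, y = 44/3, maximum P = 4130/3

Extreme points and P = 27x + 19y:
  (0, 0) → P = 0
  (0, 114/5) → P = 2166/5
  (48, 0) → P = 1296
  (122/3, 44/3) → P = 4130/3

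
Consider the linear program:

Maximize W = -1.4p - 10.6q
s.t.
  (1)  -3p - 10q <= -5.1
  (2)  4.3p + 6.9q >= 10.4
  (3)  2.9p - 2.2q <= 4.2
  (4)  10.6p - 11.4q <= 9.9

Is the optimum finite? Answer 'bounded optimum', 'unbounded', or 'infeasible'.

Extreme points and W = -1.4p - 10.6q:
  (6229/4072, 6767/12216) → W = -24473/3054
  (1305/487, 1581/974) → W = -102063/4870
The feasible region has finitely many vertices and no improving ray; the maximum is -24473/3054 at (6229/4072, 6767/12216).

bounded optimum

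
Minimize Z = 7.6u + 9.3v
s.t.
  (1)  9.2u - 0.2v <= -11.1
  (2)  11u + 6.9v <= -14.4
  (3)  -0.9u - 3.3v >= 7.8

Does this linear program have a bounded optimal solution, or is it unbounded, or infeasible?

unbounded

From the feasible point (-1273/1018, -2059/1018), moving in the direction (-0.2, -9.2) keeps every constraint satisfied while Z decreases without bound.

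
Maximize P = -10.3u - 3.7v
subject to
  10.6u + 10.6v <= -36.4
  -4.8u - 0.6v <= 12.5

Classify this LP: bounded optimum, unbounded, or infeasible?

From the feasible point (-5533/2226, -2111/2226), moving in the direction (0.6, -4.8) keeps every constraint satisfied while P increases without bound.

unbounded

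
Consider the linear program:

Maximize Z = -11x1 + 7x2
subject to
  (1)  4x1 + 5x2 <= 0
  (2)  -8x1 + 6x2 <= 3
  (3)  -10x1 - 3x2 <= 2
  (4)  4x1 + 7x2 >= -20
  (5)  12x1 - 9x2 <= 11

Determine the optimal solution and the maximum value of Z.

x1 = -1/4, x2 = 1/6, maximum Z = 47/12

Corner points and Z = -11x1 + 7x2:
  (-15/64, 3/16) → Z = 249/64
  (55/96, -11/24) → Z = -913/96
  (-1/4, 1/6) → Z = 47/12
  (5/42, -67/63) → Z = -1103/126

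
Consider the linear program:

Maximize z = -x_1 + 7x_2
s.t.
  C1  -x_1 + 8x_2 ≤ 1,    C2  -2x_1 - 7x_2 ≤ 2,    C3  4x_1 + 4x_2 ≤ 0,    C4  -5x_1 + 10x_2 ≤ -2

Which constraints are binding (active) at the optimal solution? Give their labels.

Vertices and z = -x_1 + 7x_2:
  (2/5, -2/5) → z = -16/5
  (-6/55, -14/55) → z = -92/55
  (2/15, -2/15) → z = -16/15

The maximum is at (2/15, -2/15). Substituting into each constraint, equality holds for C3 and C4; the remaining constraints have slack.

C3 and C4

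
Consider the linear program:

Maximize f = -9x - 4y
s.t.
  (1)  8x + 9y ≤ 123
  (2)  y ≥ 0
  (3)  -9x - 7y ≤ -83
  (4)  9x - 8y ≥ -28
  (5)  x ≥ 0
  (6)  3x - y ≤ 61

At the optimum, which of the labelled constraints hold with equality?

(3) and (4)

Corner points and f = -9x - 4y:
  (123/8, 0) → f = -1107/8
  (732/145, 1331/145) → f = -11912/145
  (83/9, 0) → f = -83
  (52/15, 37/5) → f = -304/5

The maximum is at (52/15, 37/5). Substituting into each constraint, equality holds for (3) and (4); the remaining constraints have slack.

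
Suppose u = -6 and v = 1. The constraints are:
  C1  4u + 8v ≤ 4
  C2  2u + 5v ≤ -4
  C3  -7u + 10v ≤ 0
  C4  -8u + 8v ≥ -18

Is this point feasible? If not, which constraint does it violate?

Constraint C3: -7u + 10v = 52, which is not ≤ 0. All other constraints are satisfied.

not feasible — violates C3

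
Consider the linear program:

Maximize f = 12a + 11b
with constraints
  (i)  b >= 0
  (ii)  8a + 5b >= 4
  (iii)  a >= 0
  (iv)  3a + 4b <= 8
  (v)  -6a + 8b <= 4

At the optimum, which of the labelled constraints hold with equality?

(i) and (iv)

Feasible corners and f = 12a + 11b:
  (1/2, 0) → f = 6
  (8/3, 0) → f = 32
  (6/47, 28/47) → f = 380/47
  (1, 5/4) → f = 103/4

The maximum is at (8/3, 0). Substituting into each constraint, equality holds for (i) and (iv); the remaining constraints have slack.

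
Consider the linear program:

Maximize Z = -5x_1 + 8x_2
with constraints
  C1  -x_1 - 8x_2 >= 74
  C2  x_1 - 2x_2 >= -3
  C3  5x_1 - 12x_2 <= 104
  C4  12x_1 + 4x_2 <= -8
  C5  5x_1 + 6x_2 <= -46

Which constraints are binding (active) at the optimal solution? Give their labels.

Corner points and Z = -5x_1 + 8x_2:
  (-86/5, -71/10) → Z = 146/5
  (-14/13, -237/26) → Z = -878/13
  (-122, -119/2) → Z = 134

The maximum is at (-122, -119/2). Substituting into each constraint, equality holds for C2 and C3; the remaining constraints have slack.

C2 and C3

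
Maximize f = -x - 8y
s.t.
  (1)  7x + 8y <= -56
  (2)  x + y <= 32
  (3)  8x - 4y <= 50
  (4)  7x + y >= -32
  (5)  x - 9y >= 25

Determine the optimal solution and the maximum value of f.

x = -13/6, y = -101/6, maximum f = 821/6

The binding constraints are 8x - 4y = 50 and 7x + y = -32.
Solving simultaneously gives x = -13/6, y = -101/6.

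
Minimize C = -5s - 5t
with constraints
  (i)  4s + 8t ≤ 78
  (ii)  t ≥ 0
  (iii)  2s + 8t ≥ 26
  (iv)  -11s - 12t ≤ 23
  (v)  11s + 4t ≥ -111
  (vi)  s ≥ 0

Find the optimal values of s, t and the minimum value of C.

s = 39/2, t = 0, minimum C = -195/2

Feasible corners and C = -5s - 5t:
  (39/2, 0) → C = -195/2
  (0, 39/4) → C = -195/4
  (13, 0) → C = -65
  (0, 13/4) → C = -65/4

At the optimal vertex, 4s + 8t = 78 and t = 0.
Solving simultaneously gives s = 39/2, t = 0.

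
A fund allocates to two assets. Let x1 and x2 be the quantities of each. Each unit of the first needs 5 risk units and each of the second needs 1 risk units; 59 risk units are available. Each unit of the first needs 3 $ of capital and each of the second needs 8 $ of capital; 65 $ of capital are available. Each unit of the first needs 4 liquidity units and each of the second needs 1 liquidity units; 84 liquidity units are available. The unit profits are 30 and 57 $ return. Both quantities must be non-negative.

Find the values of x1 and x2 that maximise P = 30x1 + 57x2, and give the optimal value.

Feasible corners and P = 30x1 + 57x2:
  (0, 0) → P = 0
  (0, 65/8) → P = 3705/8
  (59/5, 0) → P = 354
  (11, 4) → P = 558

x1 = 11, x2 = 4, maximum P = 558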